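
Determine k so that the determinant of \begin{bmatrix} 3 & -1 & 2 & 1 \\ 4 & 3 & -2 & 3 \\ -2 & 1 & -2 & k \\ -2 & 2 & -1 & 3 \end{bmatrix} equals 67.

-4

Expanding along the column containing k, det(A) is linear in k: det(A) = (-23)·k + (-25).
Set (-23)·k + (-25) = 67  ⇒  (-23)·k = 92  ⇒  k = -4.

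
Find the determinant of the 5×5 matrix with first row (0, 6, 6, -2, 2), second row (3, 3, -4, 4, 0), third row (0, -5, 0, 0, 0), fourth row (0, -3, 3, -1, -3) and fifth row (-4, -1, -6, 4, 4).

-2000

Expand along row 3 (it has 4 zeros):
  − (-5) · M_32   where M_32 = det([0 6 -2 2; 3 -4 4 0; 0 3 -1 -3; -4 -6 4 4]) = -400
det = (-1)·(-5)·(-400) = -2000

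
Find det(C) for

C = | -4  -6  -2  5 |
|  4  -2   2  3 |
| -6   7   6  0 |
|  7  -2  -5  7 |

The determinant is 3248.

Expand along row 3 (it has 1 zero):
  + (-6) · M_31   where M_31 = det([-6 -2 5; -2 2 3; -2 -5 7]) = -120
  − (7) · M_32   where M_32 = det([-4 -2 5; 4 2 3; 7 -5 7]) = -272
  + (6) · M_33   where M_33 = det([-4 -6 5; 4 -2 3; 7 -2 7]) = 104
det = (+1)·(-6)·(-120) + (-1)·(7)·(-272) + (+1)·(6)·(104) = 3248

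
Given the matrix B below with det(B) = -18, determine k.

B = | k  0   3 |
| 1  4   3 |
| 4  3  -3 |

k = -1

Expanding along the column containing k, det(B) is linear in k: det(B) = (-21)·k + (-39).
Set (-21)·k + (-39) = -18  ⇒  (-21)·k = 21  ⇒  k = -1.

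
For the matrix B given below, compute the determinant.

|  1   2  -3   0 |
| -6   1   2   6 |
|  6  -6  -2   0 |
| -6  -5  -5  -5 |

Expand along column 4 (it has 2 zeros):
  + (6) · M_24   where M_24 = det([1 2 -3; 6 -6 -2; -6 -5 -5]) = 302
  + (-5) · M_44   where M_44 = det([1 2 -3; -6 1 2; 6 -6 -2]) = -80
det = (+1)·(6)·(302) + (+1)·(-5)·(-80) = 2212

The determinant is 2212.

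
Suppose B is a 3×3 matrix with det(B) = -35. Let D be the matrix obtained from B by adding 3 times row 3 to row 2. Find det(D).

Adding a multiple of one row to another leaves the determinant unchanged.
det(D) = (1)·(-35) = -35

|D| = -35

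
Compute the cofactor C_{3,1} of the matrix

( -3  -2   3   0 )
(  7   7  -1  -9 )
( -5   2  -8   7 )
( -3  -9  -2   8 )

127

Delete row 3 and column 1; the remaining 3×3 submatrix is [-2 3 0; 7 -1 -9; -9 -2 8].
Its determinant is 127.
The cofactor carries sign (−1)^(3+1) = +1, so C_{3,1} = +(127) = 127.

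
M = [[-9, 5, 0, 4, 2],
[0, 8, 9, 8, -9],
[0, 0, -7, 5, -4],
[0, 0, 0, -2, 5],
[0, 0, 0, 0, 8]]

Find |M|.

|M| = -8064

M is upper triangular, so det(M) is the product of the diagonal entries:
det = (-9) · (8) · (-7) · (-2) · (8) = -8064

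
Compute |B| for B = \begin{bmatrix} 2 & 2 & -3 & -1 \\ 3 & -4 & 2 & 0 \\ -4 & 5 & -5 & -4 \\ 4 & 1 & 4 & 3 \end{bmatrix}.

Expand along row 2 (it has 1 zero):
  − (3) · M_21   where M_21 = det([2 -3 -1; 5 -5 -4; 1 4 3]) = 34
  + (-4) · M_22   where M_22 = det([2 -3 -1; -4 -5 -4; 4 4 3]) = 10
  − (2) · M_23   where M_23 = det([2 2 -1; -4 5 -4; 4 1 3]) = 54
det = (-1)·(3)·(34) + (+1)·(-4)·(10) + (-1)·(2)·(54) = -250

|B| = -250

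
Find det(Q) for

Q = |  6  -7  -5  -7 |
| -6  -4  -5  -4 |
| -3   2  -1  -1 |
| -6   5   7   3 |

Expand along row 1:
  + (6) · M_11   where M_11 = det([-4 -5 -4; 2 -1 -1; 5 7 3]) = -37
  − (-7) · M_12   where M_12 = det([-6 -5 -4; -3 -1 -1; -6 7 3]) = 9
  + (-5) · M_13   where M_13 = det([-6 -4 -4; -3 2 -1; -6 5 3]) = -114
  − (-7) · M_14   where M_14 = det([-6 -4 -5; -3 2 -1; -6 5 7]) = -207
det = (+1)·(6)·(-37) + (-1)·(-7)·(9) + (+1)·(-5)·(-114) + (-1)·(-7)·(-207) = -1038

det(Q) = -1038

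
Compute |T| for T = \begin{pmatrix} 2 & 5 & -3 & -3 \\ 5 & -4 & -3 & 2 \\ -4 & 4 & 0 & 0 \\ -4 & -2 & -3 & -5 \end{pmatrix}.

det(T) = -924

Expand along row 3 (it has 2 zeros):
  + (-4) · M_31   where M_31 = det([5 -3 -3; -4 -3 2; -2 -3 -5]) = 159
  − (4) · M_32   where M_32 = det([2 -3 -3; 5 -3 2; -4 -3 -5]) = 72
det = (+1)·(-4)·(159) + (-1)·(4)·(72) = -924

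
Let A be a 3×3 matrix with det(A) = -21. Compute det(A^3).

det(A^3) = (det A)^3 = (-21)^3 = -9261

The determinant is -9261.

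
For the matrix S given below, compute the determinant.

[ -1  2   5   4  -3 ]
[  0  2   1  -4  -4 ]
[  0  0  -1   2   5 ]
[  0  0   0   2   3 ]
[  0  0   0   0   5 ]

S is upper triangular, so det(S) is the product of the diagonal entries:
det = (-1) · (2) · (-1) · (2) · (5) = 20

The determinant is 20.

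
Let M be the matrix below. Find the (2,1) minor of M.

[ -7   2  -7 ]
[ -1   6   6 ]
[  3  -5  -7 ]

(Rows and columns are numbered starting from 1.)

-49

Delete row 2 and column 1; the remaining 2×2 submatrix is [2 -7; -5 -7].
Its determinant is 2·(-7) − (-7)·(-5) = -49.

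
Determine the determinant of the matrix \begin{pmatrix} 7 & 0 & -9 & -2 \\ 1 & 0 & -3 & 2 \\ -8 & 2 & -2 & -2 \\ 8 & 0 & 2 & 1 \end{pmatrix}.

The determinant is 472.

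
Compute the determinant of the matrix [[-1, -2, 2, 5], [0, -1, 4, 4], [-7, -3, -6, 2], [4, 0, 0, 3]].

The determinant is 48.

Expand along row 4 (it has 2 zeros):
  − (4) · M_41   where M_41 = det([-2 2 5; -1 4 4; -3 -6 2]) = 6
  + (3) · M_44   where M_44 = det([-1 -2 2; 0 -1 4; -7 -3 -6]) = 24
det = (-1)·(4)·(6) + (+1)·(3)·(24) = 48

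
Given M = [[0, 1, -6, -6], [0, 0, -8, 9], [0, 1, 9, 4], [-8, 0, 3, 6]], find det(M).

|M| = -1720

Expand along column 1 (it has 3 zeros):
  − (-8) · M_41   where M_41 = det([1 -6 -6; 0 -8 9; 1 9 4]) = -215
det = (-1)·(-8)·(-215) = -1720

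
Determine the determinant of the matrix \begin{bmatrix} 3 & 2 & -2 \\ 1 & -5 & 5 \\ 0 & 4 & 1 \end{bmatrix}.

The determinant is -85.

Expand along row 3:
  − 4 · |3 -2; 1 5| = −4·(15 − (-2)) = -68
  + 1 · |3 2; 1 -5| = 1·(-15 − 2) = -17
Sum: (-68) + (-17) = -85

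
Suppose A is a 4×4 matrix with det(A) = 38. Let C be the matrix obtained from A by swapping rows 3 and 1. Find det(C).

The determinant is -38.

Swapping two rows multiplies the determinant by −1.
det(C) = (-1)·(38) = -38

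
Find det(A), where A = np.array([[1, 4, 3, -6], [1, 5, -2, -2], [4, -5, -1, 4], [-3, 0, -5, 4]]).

Expand along row 4 (it has 1 zero):
  − (-3) · M_41   where M_41 = det([4 3 -6; 5 -2 -2; -5 -1 4]) = 20
  − (-5) · M_43   where M_43 = det([1 4 -6; 1 5 -2; 4 -5 4]) = 112
  + (4) · M_44   where M_44 = det([1 4 3; 1 5 -2; 4 -5 -1]) = -118
det = (-1)·(-3)·(20) + (-1)·(-5)·(112) + (+1)·(4)·(-118) = 148

The determinant is 148.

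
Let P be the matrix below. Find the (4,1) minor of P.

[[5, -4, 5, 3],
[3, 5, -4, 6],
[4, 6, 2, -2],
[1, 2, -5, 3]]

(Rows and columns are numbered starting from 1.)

Delete row 4 and column 1; the remaining 3×3 submatrix is [-4 5 3; 5 -4 6; 6 2 -2].
Its determinant is 348.

348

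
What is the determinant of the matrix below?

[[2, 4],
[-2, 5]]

det = 2·5 − 4·(-2) = 10 − (-8) = 18

18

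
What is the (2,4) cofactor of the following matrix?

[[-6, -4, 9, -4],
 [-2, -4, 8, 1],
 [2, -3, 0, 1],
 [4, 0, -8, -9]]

The cofactor is -100.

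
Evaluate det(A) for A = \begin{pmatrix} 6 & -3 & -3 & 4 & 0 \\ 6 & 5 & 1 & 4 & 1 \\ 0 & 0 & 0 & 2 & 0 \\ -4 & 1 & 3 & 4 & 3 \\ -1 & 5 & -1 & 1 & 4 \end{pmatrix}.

det(A) = -1620

Expand along row 3 (it has 4 zeros):
  − (2) · M_34   where M_34 = det([6 -3 -3 0; 6 5 1 1; -4 1 3 3; -1 5 -1 4]) = 810
det = (-1)·(2)·(810) = -1620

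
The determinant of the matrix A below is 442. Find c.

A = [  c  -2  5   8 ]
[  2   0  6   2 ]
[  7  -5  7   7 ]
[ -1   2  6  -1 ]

c = -5

Expanding along the column containing c, det(A) is linear in c: det(A) = (-34)·c + (272).
Set (-34)·c + (272) = 442  ⇒  (-34)·c = 170  ⇒  c = -5.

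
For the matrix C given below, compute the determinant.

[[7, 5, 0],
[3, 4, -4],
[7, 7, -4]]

The determinant is 4.

Expand along row 1:
  + 7 · |4 -4; 7 -4| = 7·(-16 − (-28)) = 84
  − 5 · |3 -4; 7 -4| = −5·(-12 − (-28)) = -80
Sum: (84) + (-80) = 4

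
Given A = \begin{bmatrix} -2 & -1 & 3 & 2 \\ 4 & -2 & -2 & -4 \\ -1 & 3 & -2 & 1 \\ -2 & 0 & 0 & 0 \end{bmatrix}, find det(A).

|A| = 0

Expand along row 4 (it has 3 zeros):
  − (-2) · M_41   where M_41 = det([-1 3 2; -2 -2 -4; 3 -2 1]) = 0
det = (-1)·(-2)·(0) = 0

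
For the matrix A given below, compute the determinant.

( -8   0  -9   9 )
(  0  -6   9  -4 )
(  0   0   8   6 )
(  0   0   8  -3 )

-3456

Expand along column 1 (it has 3 zeros):
  + (-8) · M_11   where M_11 = det([-6 9 -4; 0 8 6; 0 8 -3]) = 432
det = (+1)·(-8)·(432) = -3456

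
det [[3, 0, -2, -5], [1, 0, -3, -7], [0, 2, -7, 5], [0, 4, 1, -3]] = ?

Expand along column 1 (it has 2 zeros):
  + (3) · M_11   where M_11 = det([0 -3 -7; 2 -7 5; 4 1 -3]) = -288
  − (1) · M_21   where M_21 = det([0 -2 -5; 2 -7 5; 4 1 -3]) = -202
det = (+1)·(3)·(-288) + (-1)·(1)·(-202) = -662

-662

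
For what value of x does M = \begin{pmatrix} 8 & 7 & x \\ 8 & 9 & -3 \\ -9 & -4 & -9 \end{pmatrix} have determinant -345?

-6

Expanding along the row containing x, det(M) is linear in x: det(M) = (49)·x + (-51).
Set (49)·x + (-51) = -345  ⇒  (49)·x = -294  ⇒  x = -6.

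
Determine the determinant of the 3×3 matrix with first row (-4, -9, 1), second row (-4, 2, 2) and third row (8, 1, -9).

240

Expand along column 1:
  + (-4) · |2 2; 1 -9| = (-4)·(-18 − 2) = 80
  − (-4) · |-9 1; 1 -9| = −(-4)·(81 − 1) = 320
  + 8 · |-9 1; 2 2| = 8·(-18 − 2) = -160
Sum: (80) + (320) + (-160) = 240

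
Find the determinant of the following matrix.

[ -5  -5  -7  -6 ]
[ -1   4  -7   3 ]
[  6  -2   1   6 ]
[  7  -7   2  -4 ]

-3502

Expand along row 1:
  + (-5) · M_11   where M_11 = det([4 -7 3; -2 1 6; -7 2 -4]) = 295
  − (-5) · M_12   where M_12 = det([-1 -7 3; 6 1 6; 7 2 -4]) = -431
  + (-7) · M_13   where M_13 = det([-1 4 3; 6 -2 6; 7 -7 -4]) = 130
  − (-6) · M_14   where M_14 = det([-1 4 -7; 6 -2 1; 7 -7 2]) = 173
det = (+1)·(-5)·(295) + (-1)·(-5)·(-431) + (+1)·(-7)·(130) + (-1)·(-6)·(173) = -3502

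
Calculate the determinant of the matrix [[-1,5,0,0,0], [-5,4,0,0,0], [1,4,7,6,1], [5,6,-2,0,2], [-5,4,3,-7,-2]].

The matrix is block lower-triangular with a 2×2 block and a 3×3 block on the diagonal, so its determinant equals the product of the determinants of the diagonal blocks.
det of the 2×2 block = 21
det of the 3×3 block = 124
det = (21)·(124) = 2604

The determinant is 2604.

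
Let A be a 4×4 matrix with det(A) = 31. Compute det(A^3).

The determinant is 29791.

det(A^3) = (det A)^3 = (31)^3 = 29791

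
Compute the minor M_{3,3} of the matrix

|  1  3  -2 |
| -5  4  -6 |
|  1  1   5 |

Delete row 3 and column 3; the remaining 2×2 submatrix is [1 3; -5 4].
Its determinant is 1·4 − 3·(-5) = 19.

19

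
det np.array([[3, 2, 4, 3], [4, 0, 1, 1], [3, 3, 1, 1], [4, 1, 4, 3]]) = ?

The determinant is -2.

Expand along row 2 (it has 1 zero):
  − (4) · M_21   where M_21 = det([2 4 3; 3 1 1; 1 4 3]) = -1
  − (1) · M_23   where M_23 = det([3 2 3; 3 3 1; 4 1 3]) = -13
  + (1) · M_24   where M_24 = det([3 2 4; 3 3 1; 4 1 4]) = -19
det = (-1)·(4)·(-1) + (-1)·(1)·(-13) + (+1)·(1)·(-19) = -2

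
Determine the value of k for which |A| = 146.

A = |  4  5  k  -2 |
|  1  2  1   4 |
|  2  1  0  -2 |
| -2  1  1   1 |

Expanding along the row containing k, det(A) is linear in k: det(A) = (23)·k + (-38).
Set (23)·k + (-38) = 146  ⇒  (23)·k = 184  ⇒  k = 8.

8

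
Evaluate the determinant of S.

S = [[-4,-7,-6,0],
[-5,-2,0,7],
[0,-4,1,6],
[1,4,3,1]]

Expand along row 1 (it has 1 zero):
  + (-4) · M_11   where M_11 = det([-2 0 7; -4 1 6; 4 3 1]) = -78
  − (-7) · M_12   where M_12 = det([-5 0 7; 0 1 6; 1 3 1]) = 78
  + (-6) · M_13   where M_13 = det([-5 -2 7; 0 -4 6; 1 4 1]) = 156
det = (+1)·(-4)·(-78) + (-1)·(-7)·(78) + (+1)·(-6)·(156) = -78

-78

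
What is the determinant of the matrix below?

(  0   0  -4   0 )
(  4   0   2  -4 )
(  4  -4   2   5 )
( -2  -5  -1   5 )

The determinant is -528.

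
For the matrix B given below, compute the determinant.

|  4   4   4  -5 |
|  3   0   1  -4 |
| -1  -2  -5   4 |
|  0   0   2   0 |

68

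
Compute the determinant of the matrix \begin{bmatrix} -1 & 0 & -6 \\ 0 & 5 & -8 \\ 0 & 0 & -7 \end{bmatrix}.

The determinant is 35.

The matrix is upper triangular, so the determinant is the product of the diagonal entries:
det = (-1) · (5) · (-7) = 35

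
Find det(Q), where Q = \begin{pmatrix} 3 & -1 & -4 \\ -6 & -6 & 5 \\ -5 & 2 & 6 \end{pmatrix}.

19

Expand along row 1:
  + 3 · |-6 5; 2 6| = 3·(-36 − 10) = -138
  − (-1) · |-6 5; -5 6| = −(-1)·(-36 − (-25)) = -11
  + (-4) · |-6 -6; -5 2| = (-4)·(-12 − 30) = 168
Sum: (-138) + (-11) + (168) = 19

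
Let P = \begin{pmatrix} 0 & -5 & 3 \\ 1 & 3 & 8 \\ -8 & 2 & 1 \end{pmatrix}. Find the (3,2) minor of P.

Delete row 3 and column 2; the remaining 2×2 submatrix is [0 3; 1 8].
Its determinant is 0·8 − 3·1 = -3.

-3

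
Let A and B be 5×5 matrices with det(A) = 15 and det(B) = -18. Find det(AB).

|AB| = -270

det(AB) = det(A)·det(B) = (15)·(-18) = -270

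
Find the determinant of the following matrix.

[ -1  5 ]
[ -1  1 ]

4

det = (-1)·1 − 5·(-1) = -1 − (-5) = 4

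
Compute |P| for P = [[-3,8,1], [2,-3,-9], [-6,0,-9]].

det(P) = 477

Expand along row 3:
  + (-6) · |8 1; -3 -9| = (-6)·(-72 − (-3)) = 414
  + (-9) · |-3 8; 2 -3| = (-9)·(9 − 16) = 63
Sum: (414) + (63) = 477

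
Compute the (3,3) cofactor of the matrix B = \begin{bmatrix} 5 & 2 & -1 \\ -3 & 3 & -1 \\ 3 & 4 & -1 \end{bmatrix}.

Delete row 3 and column 3; the remaining 2×2 submatrix is [5 2; -3 3].
Its determinant is 5·3 − 2·(-3) = 21.
The cofactor carries sign (−1)^(3+3) = +1, so C_{3,3} = +(21) = 21.

The cofactor is 21.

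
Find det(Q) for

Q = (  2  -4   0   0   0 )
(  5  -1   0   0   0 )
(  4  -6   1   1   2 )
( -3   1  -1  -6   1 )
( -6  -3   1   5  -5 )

The determinant is 414.

Q is block lower-triangular with a 2×2 block and a 3×3 block on the diagonal, so its determinant equals the product of the determinants of the diagonal blocks.
det of the 2×2 block = 18
det of the 3×3 block = 23
det = (18)·(23) = 414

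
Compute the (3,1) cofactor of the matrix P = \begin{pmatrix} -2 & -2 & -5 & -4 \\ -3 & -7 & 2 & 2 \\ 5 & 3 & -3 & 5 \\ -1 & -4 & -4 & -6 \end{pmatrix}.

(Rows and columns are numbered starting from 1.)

The cofactor is 114.

Delete row 3 and column 1; the remaining 3×3 submatrix is [-2 -5 -4; -7 2 2; -4 -4 -6].
Its determinant is 114.
The cofactor carries sign (−1)^(3+1) = +1, so C_{3,1} = +(114) = 114.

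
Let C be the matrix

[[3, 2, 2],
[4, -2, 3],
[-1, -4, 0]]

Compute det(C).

-6

Expand along column 3:
  + 2 · |4 -2; -1 -4| = 2·(-16 − 2) = -36
  − 3 · |3 2; -1 -4| = −3·(-12 − (-2)) = 30
Sum: (-36) + (30) = -6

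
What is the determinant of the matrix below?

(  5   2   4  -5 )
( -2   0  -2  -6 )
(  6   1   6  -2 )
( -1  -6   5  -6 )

-6

Expand along row 2 (it has 1 zero):
  − (-2) · M_21   where M_21 = det([2 4 -5; 1 6 -2; -6 5 -6]) = -185
  − (-2) · M_23   where M_23 = det([5 2 -5; 6 1 -2; -1 -6 -6]) = 161
  + (-6) · M_24   where M_24 = det([5 2 4; 6 1 6; -1 -6 5]) = -7
det = (-1)·(-2)·(-185) + (-1)·(-2)·(161) + (+1)·(-6)·(-7) = -6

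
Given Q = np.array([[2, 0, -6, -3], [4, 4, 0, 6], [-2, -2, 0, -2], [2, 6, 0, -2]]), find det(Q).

det(Q) = 96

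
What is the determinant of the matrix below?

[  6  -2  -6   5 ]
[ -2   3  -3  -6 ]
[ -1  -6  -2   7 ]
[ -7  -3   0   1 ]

Expand along row 4 (it has 1 zero):
  − (-7) · M_41   where M_41 = det([-2 -6 5; 3 -3 -6; -6 -2 7]) = -144
  + (-3) · M_42   where M_42 = det([6 -6 5; -2 -3 -6; -1 -2 7]) = -313
  + (1) · M_44   where M_44 = det([6 -2 -6; -2 3 -3; -1 -6 -2]) = -232
det = (-1)·(-7)·(-144) + (+1)·(-3)·(-313) + (+1)·(1)·(-232) = -301

-301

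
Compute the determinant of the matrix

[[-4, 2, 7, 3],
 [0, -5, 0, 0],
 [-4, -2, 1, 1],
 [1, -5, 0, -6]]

700

Expand along row 2 (it has 3 zeros):
  + (-5) · M_22   where M_22 = det([-4 7 3; -4 1 1; 1 0 -6]) = -140
det = (+1)·(-5)·(-140) = 700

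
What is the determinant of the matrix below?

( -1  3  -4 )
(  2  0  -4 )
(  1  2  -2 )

Expand along row 2:
  − 2 · |3 -4; 2 -2| = −2·(-6 − (-8)) = -4
  − (-4) · |-1 3; 1 2| = −(-4)·(-2 − 3) = -20
Sum: (-4) + (-20) = -24

-24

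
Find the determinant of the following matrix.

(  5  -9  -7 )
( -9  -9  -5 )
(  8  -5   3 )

The determinant is -962.

Expand along column 1:
  + 5 · |-9 -5; -5 3| = 5·(-27 − 25) = -260
  − (-9) · |-9 -7; -5 3| = −(-9)·(-27 − 35) = -558
  + 8 · |-9 -7; -9 -5| = 8·(45 − 63) = -144
Sum: (-260) + (-558) + (-144) = -962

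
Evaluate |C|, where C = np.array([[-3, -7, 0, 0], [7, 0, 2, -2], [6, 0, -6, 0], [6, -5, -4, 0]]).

Expand along column 4 (it has 3 zeros):
  + (-2) · M_24   where M_24 = det([-3 -7 0; 6 0 -6; 6 -5 -4]) = 174
det = (+1)·(-2)·(174) = -348

|C| = -348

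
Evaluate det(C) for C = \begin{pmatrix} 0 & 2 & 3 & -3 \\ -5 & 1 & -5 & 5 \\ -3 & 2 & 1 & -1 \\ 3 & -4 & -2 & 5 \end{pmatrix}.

Expand along row 1 (it has 1 zero):
  − (2) · M_12   where M_12 = det([-5 -5 5; -3 1 -1; 3 -2 5]) = -60
  + (3) · M_13   where M_13 = det([-5 1 5; -3 2 -1; 3 -4 5]) = 12
  − (-3) · M_14   where M_14 = det([-5 1 -5; -3 2 1; 3 -4 -2]) = -33
det = (-1)·(2)·(-60) + (+1)·(3)·(12) + (-1)·(-3)·(-33) = 57

|C| = 57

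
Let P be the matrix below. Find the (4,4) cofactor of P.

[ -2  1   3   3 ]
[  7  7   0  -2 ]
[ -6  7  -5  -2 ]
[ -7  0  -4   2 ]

Delete row 4 and column 4; the remaining 3×3 submatrix is [-2 1 3; 7 7 0; -6 7 -5].
Its determinant is 378.
The cofactor carries sign (−1)^(4+4) = +1, so C_{4,4} = +(378) = 378.

The cofactor is 378.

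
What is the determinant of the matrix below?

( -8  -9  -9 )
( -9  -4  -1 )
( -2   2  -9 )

Expand along row 1:
  + (-8) · |-4 -1; 2 -9| = (-8)·(36 − (-2)) = -304
  − (-9) · |-9 -1; -2 -9| = −(-9)·(81 − 2) = 711
  + (-9) · |-9 -4; -2 2| = (-9)·(-18 − 8) = 234
Sum: (-304) + (711) + (234) = 641

641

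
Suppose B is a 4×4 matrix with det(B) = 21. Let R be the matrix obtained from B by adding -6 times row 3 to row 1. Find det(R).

|R| = 21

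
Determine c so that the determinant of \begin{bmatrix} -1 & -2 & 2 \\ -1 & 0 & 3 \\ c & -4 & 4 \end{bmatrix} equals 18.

Expanding along the row containing c, det(M) is linear in c: det(M) = (-6)·c + (-12).
Set (-6)·c + (-12) = 18  ⇒  (-6)·c = 30  ⇒  c = -5.

c = -5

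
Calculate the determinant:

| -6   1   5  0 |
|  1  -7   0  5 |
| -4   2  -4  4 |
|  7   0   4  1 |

Expand along row 1 (it has 1 zero):
  + (-6) · M_11   where M_11 = det([-7 0 5; 2 -4 4; 0 4 1]) = 180
  − (1) · M_12   where M_12 = det([1 0 5; -4 -4 4; 7 4 1]) = 40
  + (5) · M_13   where M_13 = det([1 -7 5; -4 2 4; 7 0 1]) = -292
det = (+1)·(-6)·(180) + (-1)·(1)·(40) + (+1)·(5)·(-292) = -2580

The determinant is -2580.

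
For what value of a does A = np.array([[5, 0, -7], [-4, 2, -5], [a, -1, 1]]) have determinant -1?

a = 3

Expanding along the row containing a, det(A) is linear in a: det(A) = (14)·a + (-43).
Set (14)·a + (-43) = -1  ⇒  (14)·a = 42  ⇒  a = 3.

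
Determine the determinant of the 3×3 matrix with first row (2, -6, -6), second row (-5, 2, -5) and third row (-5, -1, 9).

The determinant is -484.

Expand along column 1:
  + 2 · |2 -5; -1 9| = 2·(18 − 5) = 26
  − (-5) · |-6 -6; -1 9| = −(-5)·(-54 − 6) = -300
  + (-5) · |-6 -6; 2 -5| = (-5)·(30 − (-12)) = -210
Sum: (26) + (-300) + (-210) = -484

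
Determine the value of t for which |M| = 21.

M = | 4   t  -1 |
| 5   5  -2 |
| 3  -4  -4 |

t = 7

Expanding along the column containing t, det(M) is linear in t: det(M) = (14)·t + (-77).
Set (14)·t + (-77) = 21  ⇒  (14)·t = 98  ⇒  t = 7.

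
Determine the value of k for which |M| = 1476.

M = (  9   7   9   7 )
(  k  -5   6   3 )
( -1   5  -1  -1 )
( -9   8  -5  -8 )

Expanding along the column containing k, det(M) is linear in k: det(M) = (-190)·k + (716).
Set (-190)·k + (716) = 1476  ⇒  (-190)·k = 760  ⇒  k = -4.

k = -4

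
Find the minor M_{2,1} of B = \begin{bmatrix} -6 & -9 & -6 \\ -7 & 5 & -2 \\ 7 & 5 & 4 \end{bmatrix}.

Delete row 2 and column 1; the remaining 2×2 submatrix is [-9 -6; 5 4].
Its determinant is (-9)·4 − (-6)·5 = -6.

-6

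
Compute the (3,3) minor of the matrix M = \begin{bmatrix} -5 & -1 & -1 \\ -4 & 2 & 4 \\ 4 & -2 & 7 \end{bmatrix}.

-14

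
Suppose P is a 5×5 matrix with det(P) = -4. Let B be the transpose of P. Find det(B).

det(B) = -4

det(Pᵀ) = det(P).
det(B) = (1)·(-4) = -4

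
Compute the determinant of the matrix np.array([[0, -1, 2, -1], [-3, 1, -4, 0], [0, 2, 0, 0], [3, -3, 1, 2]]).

Expand along row 3 (it has 3 zeros):
  − (2) · M_32   where M_32 = det([0 2 -1; -3 -4 0; 3 1 2]) = 3
det = (-1)·(2)·(3) = -6

The determinant is -6.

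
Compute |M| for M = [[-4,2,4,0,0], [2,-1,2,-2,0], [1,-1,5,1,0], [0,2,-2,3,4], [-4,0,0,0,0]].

det(M) = -576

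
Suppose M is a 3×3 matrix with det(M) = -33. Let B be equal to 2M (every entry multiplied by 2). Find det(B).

-264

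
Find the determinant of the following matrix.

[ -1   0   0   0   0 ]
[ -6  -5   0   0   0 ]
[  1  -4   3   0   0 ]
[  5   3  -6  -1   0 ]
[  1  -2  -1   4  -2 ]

The matrix is lower triangular, so the determinant is the product of the diagonal entries:
det = (-1) · (-5) · (3) · (-1) · (-2) = 30

30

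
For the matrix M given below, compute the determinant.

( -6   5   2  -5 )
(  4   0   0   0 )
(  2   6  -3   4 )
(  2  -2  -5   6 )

Expand along row 2 (it has 3 zeros):
  − (4) · M_21   where M_21 = det([5 2 -5; 6 -3 4; -2 -5 6]) = 102
det = (-1)·(4)·(102) = -408

-408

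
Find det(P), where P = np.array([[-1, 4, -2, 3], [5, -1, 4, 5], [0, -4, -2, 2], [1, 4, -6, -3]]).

det(P) = -1168

Expand along row 3 (it has 1 zero):
  − (-4) · M_32   where M_32 = det([-1 -2 3; 5 4 5; 1 -6 -3]) = -160
  + (-2) · M_33   where M_33 = det([-1 4 3; 5 -1 5; 1 4 -3]) = 160
  − (2) · M_34   where M_34 = det([-1 4 -2; 5 -1 4; 1 4 -6]) = 104
det = (-1)·(-4)·(-160) + (+1)·(-2)·(160) + (-1)·(2)·(104) = -1168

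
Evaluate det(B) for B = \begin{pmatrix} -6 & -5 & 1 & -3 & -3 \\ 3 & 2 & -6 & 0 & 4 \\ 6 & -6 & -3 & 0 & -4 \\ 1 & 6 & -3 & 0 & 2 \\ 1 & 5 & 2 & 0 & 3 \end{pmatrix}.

-2868

Expand along column 4 (it has 4 zeros):
  − (-3) · M_14   where M_14 = det([3 2 -6 4; 6 -6 -3 -4; 1 6 -3 2; 1 5 2 3]) = -956
det = (-1)·(-3)·(-956) = -2868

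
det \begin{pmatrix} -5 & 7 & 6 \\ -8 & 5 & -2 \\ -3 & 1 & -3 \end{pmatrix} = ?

Expand along row 1:
  + (-5) · |5 -2; 1 -3| = (-5)·(-15 − (-2)) = 65
  − 7 · |-8 -2; -3 -3| = −7·(24 − 6) = -126
  + 6 · |-8 5; -3 1| = 6·(-8 − (-15)) = 42
Sum: (65) + (-126) + (42) = -19

The determinant is -19.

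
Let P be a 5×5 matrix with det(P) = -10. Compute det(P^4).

det(P^4) = (det P)^4 = (-10)^4 = 10000

The determinant is 10000.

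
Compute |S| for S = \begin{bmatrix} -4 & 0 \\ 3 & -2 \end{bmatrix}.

|S| = 8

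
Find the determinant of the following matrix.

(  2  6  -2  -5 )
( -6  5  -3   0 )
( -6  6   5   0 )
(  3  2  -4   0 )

Expand along column 4 (it has 3 zeros):
  − (-5) · M_14   where M_14 = det([-6 5 -3; -6 6 5; 3 2 -4]) = 249
det = (-1)·(-5)·(249) = 1245

1245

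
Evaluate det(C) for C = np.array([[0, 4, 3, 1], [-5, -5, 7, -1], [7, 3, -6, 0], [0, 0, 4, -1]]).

Expand along row 4 (it has 2 zeros):
  − (4) · M_43   where M_43 = det([0 4 1; -5 -5 -1; 7 3 0]) = -8
  + (-1) · M_44   where M_44 = det([0 4 3; -5 -5 7; 7 3 -6]) = 136
det = (-1)·(4)·(-8) + (+1)·(-1)·(136) = -104

The determinant is -104.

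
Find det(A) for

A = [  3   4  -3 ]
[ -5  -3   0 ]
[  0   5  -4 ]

Expand along column 1:
  + 3 · |-3 0; 5 -4| = 3·(12 − 0) = 36
  − (-5) · |4 -3; 5 -4| = −(-5)·(-16 − (-15)) = -5
Sum: (36) + (-5) = 31

The determinant is 31.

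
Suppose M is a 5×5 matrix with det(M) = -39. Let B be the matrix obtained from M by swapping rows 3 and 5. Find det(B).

Swapping two rows multiplies the determinant by −1.
det(B) = (-1)·(-39) = 39

|B| = 39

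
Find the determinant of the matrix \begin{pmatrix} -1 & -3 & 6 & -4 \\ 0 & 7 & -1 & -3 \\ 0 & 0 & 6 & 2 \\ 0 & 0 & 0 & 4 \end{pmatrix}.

The determinant is -168.

The matrix is upper triangular, so the determinant is the product of the diagonal entries:
det = (-1) · (7) · (6) · (4) = -168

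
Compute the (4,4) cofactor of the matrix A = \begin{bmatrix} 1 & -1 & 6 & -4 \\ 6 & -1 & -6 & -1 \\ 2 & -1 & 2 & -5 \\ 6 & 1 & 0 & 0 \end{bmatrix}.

Delete row 4 and column 4; the remaining 3×3 submatrix is [1 -1 6; 6 -1 -6; 2 -1 2].
Its determinant is -8.
The cofactor carries sign (−1)^(4+4) = +1, so C_{4,4} = +(-8) = -8.

-8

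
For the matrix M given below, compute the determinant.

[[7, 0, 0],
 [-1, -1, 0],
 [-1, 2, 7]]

-49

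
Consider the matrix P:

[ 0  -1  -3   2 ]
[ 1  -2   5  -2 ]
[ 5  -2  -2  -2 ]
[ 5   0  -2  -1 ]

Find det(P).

det(P) = -111

Expand along row 1 (it has 1 zero):
  − (-1) · M_12   where M_12 = det([1 5 -2; 5 -2 -2; 5 -2 -1]) = -27
  + (-3) · M_13   where M_13 = det([1 -2 -2; 5 -2 -2; 5 0 -1]) = -8
  − (2) · M_14   where M_14 = det([1 -2 5; 5 -2 -2; 5 0 -2]) = 54
det = (-1)·(-1)·(-27) + (+1)·(-3)·(-8) + (-1)·(2)·(54) = -111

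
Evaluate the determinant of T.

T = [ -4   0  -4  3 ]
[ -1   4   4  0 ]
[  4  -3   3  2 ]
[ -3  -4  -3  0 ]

det(T) = 487

Expand along column 4 (it has 2 zeros):
  − (3) · M_14   where M_14 = det([-1 4 4; 4 -3 3; -3 -4 -3]) = -109
  − (2) · M_34   where M_34 = det([-4 0 -4; -1 4 4; -3 -4 -3]) = -80
det = (-1)·(3)·(-109) + (-1)·(2)·(-80) = 487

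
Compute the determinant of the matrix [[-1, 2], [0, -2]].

det = (-1)·(-2) − 2·0 = 2 − 0 = 2

The determinant is 2.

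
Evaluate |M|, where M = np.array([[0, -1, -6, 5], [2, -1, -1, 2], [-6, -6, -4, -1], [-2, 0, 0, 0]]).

Expand along row 4 (it has 3 zeros):
  − (-2) · M_41   where M_41 = det([-1 -6 5; -1 -1 2; -6 -4 -1]) = 59
det = (-1)·(-2)·(59) = 118

118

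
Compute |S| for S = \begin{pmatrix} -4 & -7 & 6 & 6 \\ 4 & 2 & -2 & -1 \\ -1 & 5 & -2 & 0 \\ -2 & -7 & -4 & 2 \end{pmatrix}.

Expand along row 3 (it has 1 zero):
  + (-1) · M_31   where M_31 = det([-7 6 6; 2 -2 -1; -7 -4 2]) = -58
  − (5) · M_32   where M_32 = det([-4 6 6; 4 -2 -1; -2 -4 2]) = -124
  + (-2) · M_33   where M_33 = det([-4 -7 6; 4 2 -1; -2 -7 2]) = -90
det = (+1)·(-1)·(-58) + (-1)·(5)·(-124) + (+1)·(-2)·(-90) = 858

The determinant is 858.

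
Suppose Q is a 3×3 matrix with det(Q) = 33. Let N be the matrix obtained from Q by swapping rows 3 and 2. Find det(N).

Swapping two rows multiplies the determinant by −1.
det(N) = (-1)·(33) = -33

|N| = -33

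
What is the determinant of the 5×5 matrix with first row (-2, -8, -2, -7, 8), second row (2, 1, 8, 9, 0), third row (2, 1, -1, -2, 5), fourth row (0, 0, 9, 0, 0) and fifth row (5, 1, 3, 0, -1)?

Expand along row 4 (it has 4 zeros):
  − (9) · M_43   where M_43 = det([-2 -8 -7 8; 2 1 9 0; 2 1 -2 5; 5 1 0 -1]) = 2023
det = (-1)·(9)·(2023) = -18207

-18207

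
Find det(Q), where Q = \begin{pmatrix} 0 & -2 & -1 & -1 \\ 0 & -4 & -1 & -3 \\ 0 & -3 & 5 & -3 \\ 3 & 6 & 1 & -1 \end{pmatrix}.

Expand along column 1 (it has 3 zeros):
  − (3) · M_41   where M_41 = det([-2 -1 -1; -4 -1 -3; -3 5 -3]) = -10
det = (-1)·(3)·(-10) = 30

The determinant is 30.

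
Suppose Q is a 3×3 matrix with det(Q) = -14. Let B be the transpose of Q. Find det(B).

The determinant is -14.

det(Qᵀ) = det(Q).
det(B) = (1)·(-14) = -14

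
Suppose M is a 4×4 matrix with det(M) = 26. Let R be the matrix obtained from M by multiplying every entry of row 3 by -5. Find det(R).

-130

Scaling one row by -5 multiplies the determinant by -5.
det(R) = (-5)·(26) = -130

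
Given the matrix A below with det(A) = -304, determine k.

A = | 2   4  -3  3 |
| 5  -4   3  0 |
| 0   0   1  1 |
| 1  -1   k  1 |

-9

Expanding along the column containing k, det(A) is linear in k: det(A) = (28)·k + (-52).
Set (28)·k + (-52) = -304  ⇒  (28)·k = -252  ⇒  k = -9.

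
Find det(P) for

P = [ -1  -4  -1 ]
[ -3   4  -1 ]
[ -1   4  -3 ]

Expand along row 1:
  + (-1) · |4 -1; 4 -3| = (-1)·(-12 − (-4)) = 8
  − (-4) · |-3 -1; -1 -3| = −(-4)·(9 − 1) = 32
  + (-1) · |-3 4; -1 4| = (-1)·(-12 − (-4)) = 8
Sum: (8) + (32) + (8) = 48

det(P) = 48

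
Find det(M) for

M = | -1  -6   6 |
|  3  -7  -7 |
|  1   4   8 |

|M| = 328

Expand along row 1:
  + (-1) · |-7 -7; 4 8| = (-1)·(-56 − (-28)) = 28
  − (-6) · |3 -7; 1 8| = −(-6)·(24 − (-7)) = 186
  + 6 · |3 -7; 1 4| = 6·(12 − (-7)) = 114
Sum: (28) + (186) + (114) = 328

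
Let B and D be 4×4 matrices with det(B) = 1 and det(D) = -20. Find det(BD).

det(BD) = det(B)·det(D) = (1)·(-20) = -20

The determinant is -20.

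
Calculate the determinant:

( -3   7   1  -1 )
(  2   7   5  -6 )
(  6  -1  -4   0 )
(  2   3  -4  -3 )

Expand along row 3 (it has 1 zero):
  + (6) · M_31   where M_31 = det([7 1 -1; 7 5 -6; 3 -4 -3]) = -227
  − (-1) · M_32   where M_32 = det([-3 1 -1; 2 5 -6; 2 -4 -3]) = 129
  + (-4) · M_33   where M_33 = det([-3 7 -1; 2 7 -6; 2 3 -3]) = -25
det = (+1)·(6)·(-227) + (-1)·(-1)·(129) + (+1)·(-4)·(-25) = -1133

-1133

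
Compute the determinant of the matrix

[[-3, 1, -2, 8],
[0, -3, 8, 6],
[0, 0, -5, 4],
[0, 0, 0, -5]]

The determinant is 225.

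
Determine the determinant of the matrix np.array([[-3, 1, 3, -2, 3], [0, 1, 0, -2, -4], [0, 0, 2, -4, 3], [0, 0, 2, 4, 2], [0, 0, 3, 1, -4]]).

The matrix is block upper-triangular with a 2×2 block and a 3×3 block on the diagonal, so its determinant equals the product of the determinants of the diagonal blocks.
det of the 2×2 block = -3
det of the 3×3 block = -122
det = (-3)·(-122) = 366

366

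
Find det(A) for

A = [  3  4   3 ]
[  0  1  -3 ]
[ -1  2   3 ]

The determinant is 42.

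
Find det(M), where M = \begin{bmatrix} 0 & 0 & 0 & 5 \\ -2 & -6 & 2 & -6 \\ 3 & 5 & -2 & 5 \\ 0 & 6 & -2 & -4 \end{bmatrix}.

Expand along row 1 (it has 3 zeros):
  − (5) · M_14   where M_14 = det([-2 -6 2; 3 5 -2; 0 6 -2]) = -4
det = (-1)·(5)·(-4) = 20

20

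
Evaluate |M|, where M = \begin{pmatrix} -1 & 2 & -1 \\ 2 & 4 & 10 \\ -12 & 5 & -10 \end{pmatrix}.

Expand along row 1:
  + (-1) · |4 10; 5 -10| = (-1)·(-40 − 50) = 90
  − 2 · |2 10; -12 -10| = −2·(-20 − (-120)) = -200
  + (-1) · |2 4; -12 5| = (-1)·(10 − (-48)) = -58
Sum: (90) + (-200) + (-58) = -168

|M| = -168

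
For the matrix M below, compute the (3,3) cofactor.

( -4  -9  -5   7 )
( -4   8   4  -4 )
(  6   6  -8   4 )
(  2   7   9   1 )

-416

Delete row 3 and column 3; the remaining 3×3 submatrix is [-4 -9 7; -4 8 -4; 2 7 1].
Its determinant is -416.
The cofactor carries sign (−1)^(3+3) = +1, so C_{3,3} = +(-416) = -416.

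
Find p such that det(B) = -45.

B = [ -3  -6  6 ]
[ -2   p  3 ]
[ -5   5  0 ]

Expanding along the row containing p, det(B) is linear in p: det(B) = (30)·p + (75).
Set (30)·p + (75) = -45  ⇒  (30)·p = -120  ⇒  p = -4.

-4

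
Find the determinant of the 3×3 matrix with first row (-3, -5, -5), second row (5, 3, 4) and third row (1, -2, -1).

5

Expand along column 1:
  + (-3) · |3 4; -2 -1| = (-3)·(-3 − (-8)) = -15
  − 5 · |-5 -5; -2 -1| = −5·(5 − 10) = 25
  + 1 · |-5 -5; 3 4| = 1·(-20 − (-15)) = -5
Sum: (-15) + (25) + (-5) = 5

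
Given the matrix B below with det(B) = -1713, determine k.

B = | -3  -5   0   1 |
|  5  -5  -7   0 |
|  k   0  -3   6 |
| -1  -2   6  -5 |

Expanding along the column containing k, det(B) is linear in k: det(B) = (-219)·k + (-837).
Set (-219)·k + (-837) = -1713  ⇒  (-219)·k = -876  ⇒  k = 4.

k = 4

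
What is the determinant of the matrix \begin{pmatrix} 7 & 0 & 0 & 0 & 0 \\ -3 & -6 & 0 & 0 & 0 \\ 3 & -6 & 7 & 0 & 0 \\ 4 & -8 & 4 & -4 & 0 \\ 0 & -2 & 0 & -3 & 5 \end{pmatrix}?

The determinant is 5880.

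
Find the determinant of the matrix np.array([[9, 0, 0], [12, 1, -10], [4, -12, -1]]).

Expand along row 1:
  + 9 · |1 -10; -12 -1| = 9·(-1 − 120) = -1089

The determinant is -1089.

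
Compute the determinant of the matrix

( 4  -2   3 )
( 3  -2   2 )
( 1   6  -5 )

Expand along column 1:
  + 4 · |-2 2; 6 -5| = 4·(10 − 12) = -8
  − 3 · |-2 3; 6 -5| = −3·(10 − 18) = 24
  + 1 · |-2 3; -2 2| = 1·(-4 − (-6)) = 2
Sum: (-8) + (24) + (2) = 18

18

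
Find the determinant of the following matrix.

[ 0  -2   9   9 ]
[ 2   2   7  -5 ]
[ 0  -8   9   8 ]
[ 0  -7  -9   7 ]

The determinant is -1890.

Expand along column 1 (it has 3 zeros):
  − (2) · M_21   where M_21 = det([-2 9 9; -8 9 8; -7 -9 7]) = 945
det = (-1)·(2)·(945) = -1890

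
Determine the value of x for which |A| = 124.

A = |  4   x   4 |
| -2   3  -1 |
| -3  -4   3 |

x = 4

Expanding along the row containing x, det(A) is linear in x: det(A) = (9)·x + (88).
Set (9)·x + (88) = 124  ⇒  (9)·x = 36  ⇒  x = 4.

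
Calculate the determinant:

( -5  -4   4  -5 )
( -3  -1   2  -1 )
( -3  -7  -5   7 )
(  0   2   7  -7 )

Expand along row 4 (it has 1 zero):
  + (2) · M_42   where M_42 = det([-5 4 -5; -3 2 -1; -3 -5 7]) = -54
  − (7) · M_43   where M_43 = det([-5 -4 -5; -3 -1 -1; -3 -7 7]) = -116
  + (-7) · M_44   where M_44 = det([-5 -4 4; -3 -1 2; -3 -7 -5]) = 61
det = (+1)·(2)·(-54) + (-1)·(7)·(-116) + (+1)·(-7)·(61) = 277

The determinant is 277.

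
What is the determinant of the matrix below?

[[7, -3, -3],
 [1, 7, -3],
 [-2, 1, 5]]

Expand along row 1:
  + 7 · |7 -3; 1 5| = 7·(35 − (-3)) = 266
  − (-3) · |1 -3; -2 5| = −(-3)·(5 − 6) = -3
  + (-3) · |1 7; -2 1| = (-3)·(1 − (-14)) = -45
Sum: (266) + (-3) + (-45) = 218

218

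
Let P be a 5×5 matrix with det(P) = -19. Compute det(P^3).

-6859

det(P^3) = (det P)^3 = (-19)^3 = -6859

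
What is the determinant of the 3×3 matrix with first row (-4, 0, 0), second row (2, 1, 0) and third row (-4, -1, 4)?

-16

The matrix is lower triangular, so the determinant is the product of the diagonal entries:
det = (-4) · (1) · (4) = -16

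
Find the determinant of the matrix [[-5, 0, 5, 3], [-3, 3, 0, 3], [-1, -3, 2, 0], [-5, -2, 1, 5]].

30

Expand along row 1 (it has 1 zero):
  + (-5) · M_11   where M_11 = det([3 0 3; -3 2 0; -2 1 5]) = 33
  + (5) · M_13   where M_13 = det([-3 3 3; -1 -3 0; -5 -2 5]) = 21
  − (3) · M_14   where M_14 = det([-3 3 0; -1 -3 2; -5 -2 1]) = -30
det = (+1)·(-5)·(33) + (+1)·(5)·(21) + (-1)·(3)·(-30) = 30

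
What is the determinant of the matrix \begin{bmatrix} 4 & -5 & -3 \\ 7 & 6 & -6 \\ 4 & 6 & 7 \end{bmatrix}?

The determinant is 623.

Expand along column 1:
  + 4 · |6 -6; 6 7| = 4·(42 − (-36)) = 312
  − 7 · |-5 -3; 6 7| = −7·(-35 − (-18)) = 119
  + 4 · |-5 -3; 6 -6| = 4·(30 − (-18)) = 192
Sum: (312) + (119) + (192) = 623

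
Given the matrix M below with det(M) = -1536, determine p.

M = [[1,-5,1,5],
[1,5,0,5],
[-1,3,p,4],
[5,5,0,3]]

p = 7

Expanding along the column containing p, det(M) is linear in p: det(M) = (-220)·p + (4).
Set (-220)·p + (4) = -1536  ⇒  (-220)·p = -1540  ⇒  p = 7.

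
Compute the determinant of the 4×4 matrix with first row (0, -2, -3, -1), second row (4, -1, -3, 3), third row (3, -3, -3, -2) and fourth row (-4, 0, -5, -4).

The determinant is -173.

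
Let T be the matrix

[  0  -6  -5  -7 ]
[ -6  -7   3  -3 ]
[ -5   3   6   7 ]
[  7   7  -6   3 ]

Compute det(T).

Expand along row 1 (it has 1 zero):
  − (-6) · M_12   where M_12 = det([-6 3 -3; -5 6 7; 7 -6 3]) = -132
  + (-5) · M_13   where M_13 = det([-6 -7 -3; -5 3 7; 7 7 3]) = -40
  − (-7) · M_14   where M_14 = det([-6 -7 3; -5 3 6; 7 7 -6]) = 108
det = (-1)·(-6)·(-132) + (+1)·(-5)·(-40) + (-1)·(-7)·(108) = 164

164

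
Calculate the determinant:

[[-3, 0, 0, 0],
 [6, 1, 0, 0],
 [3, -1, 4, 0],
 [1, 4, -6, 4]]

-48

The matrix is lower triangular, so the determinant is the product of the diagonal entries:
det = (-3) · (1) · (4) · (4) = -48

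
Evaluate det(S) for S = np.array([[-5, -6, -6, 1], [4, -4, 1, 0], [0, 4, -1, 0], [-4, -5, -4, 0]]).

Expand along column 4 (it has 3 zeros):
  − (1) · M_14   where M_14 = det([4 -4 1; 0 4 -1; -4 -5 -4]) = -84
det = (-1)·(1)·(-84) = 84

84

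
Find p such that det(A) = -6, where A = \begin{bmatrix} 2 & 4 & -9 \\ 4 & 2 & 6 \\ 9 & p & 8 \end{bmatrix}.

6

Expanding along the column containing p, det(A) is linear in p: det(A) = (-48)·p + (282).
Set (-48)·p + (282) = -6  ⇒  (-48)·p = -288  ⇒  p = 6.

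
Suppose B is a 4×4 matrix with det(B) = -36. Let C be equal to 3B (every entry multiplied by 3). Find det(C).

For a 4×4 matrix, det(3B) = 3^4·det(B) = 81·det(B).
det(C) = (81)·(-36) = -2916

|C| = -2916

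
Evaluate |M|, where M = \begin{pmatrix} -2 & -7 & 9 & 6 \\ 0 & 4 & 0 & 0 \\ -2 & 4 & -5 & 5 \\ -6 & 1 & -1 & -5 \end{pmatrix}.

-2352

Expand along row 2 (it has 3 zeros):
  + (4) · M_22   where M_22 = det([-2 9 6; -2 -5 5; -6 -1 -5]) = -588
det = (+1)·(4)·(-588) = -2352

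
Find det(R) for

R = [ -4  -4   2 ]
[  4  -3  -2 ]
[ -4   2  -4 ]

Expand along column 1:
  + (-4) · |-3 -2; 2 -4| = (-4)·(12 − (-4)) = -64
  − 4 · |-4 2; 2 -4| = −4·(16 − 4) = -48
  + (-4) · |-4 2; -3 -2| = (-4)·(8 − (-6)) = -56
Sum: (-64) + (-48) + (-56) = -168

-168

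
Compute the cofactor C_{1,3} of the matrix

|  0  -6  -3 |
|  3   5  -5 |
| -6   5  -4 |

Delete row 1 and column 3; the remaining 2×2 submatrix is [3 5; -6 5].
Its determinant is 3·5 − 5·(-6) = 45.
The cofactor carries sign (−1)^(1+3) = +1, so C_{1,3} = +(45) = 45.

The cofactor is 45.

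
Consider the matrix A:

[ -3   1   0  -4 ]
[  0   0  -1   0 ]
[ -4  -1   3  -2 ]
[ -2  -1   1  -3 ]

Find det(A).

|A| = -19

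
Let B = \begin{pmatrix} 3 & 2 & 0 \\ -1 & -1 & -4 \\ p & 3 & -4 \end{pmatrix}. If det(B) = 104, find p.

-8

Expanding along the row containing p, det(B) is linear in p: det(B) = (-8)·p + (40).
Set (-8)·p + (40) = 104  ⇒  (-8)·p = 64  ⇒  p = -8.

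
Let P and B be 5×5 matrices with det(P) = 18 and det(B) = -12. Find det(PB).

|PB| = -216

det(PB) = det(P)·det(B) = (18)·(-12) = -216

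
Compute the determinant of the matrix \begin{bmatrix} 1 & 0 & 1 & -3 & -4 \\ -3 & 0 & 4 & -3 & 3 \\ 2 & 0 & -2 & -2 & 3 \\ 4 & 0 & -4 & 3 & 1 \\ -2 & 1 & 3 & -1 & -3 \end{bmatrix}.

Expand along column 2 (it has 4 zeros):
  − (1) · M_52   where M_52 = det([1 1 -3 -4; -3 4 -3 3; 2 -2 -2 3; 4 -4 3 1]) = -187
det = (-1)·(1)·(-187) = 187

187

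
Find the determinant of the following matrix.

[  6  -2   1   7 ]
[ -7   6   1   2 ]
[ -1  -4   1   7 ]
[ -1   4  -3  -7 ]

The determinant is 908.

Expand along row 1:
  + (6) · M_11   where M_11 = det([6 1 2; -4 1 7; 4 -3 -7]) = 100
  − (-2) · M_12   where M_12 = det([-7 1 2; -1 1 7; -1 -3 -7]) = -104
  + (1) · M_13   where M_13 = det([-7 6 2; -1 -4 7; -1 4 -7]) = -100
  − (7) · M_14   where M_14 = det([-7 6 1; -1 -4 1; -1 4 -3]) = -88
det = (+1)·(6)·(100) + (-1)·(-2)·(-104) + (+1)·(1)·(-100) + (-1)·(7)·(-88) = 908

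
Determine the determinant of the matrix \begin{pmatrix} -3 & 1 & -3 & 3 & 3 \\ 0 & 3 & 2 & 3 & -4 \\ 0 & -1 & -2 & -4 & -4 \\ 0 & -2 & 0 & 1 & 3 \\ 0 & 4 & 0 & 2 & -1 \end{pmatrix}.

240

Expand along column 1 (it has 4 zeros):
  + (-3) · M_11   where M_11 = det([3 2 3 -4; -1 -2 -4 -4; -2 0 1 3; 4 0 2 -1]) = -80
det = (+1)·(-3)·(-80) = 240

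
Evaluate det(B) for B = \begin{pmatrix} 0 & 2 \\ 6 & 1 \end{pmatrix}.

det(B) = 0·1 − 2·6 = 0 − 12 = -12

-12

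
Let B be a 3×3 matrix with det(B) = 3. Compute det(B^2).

9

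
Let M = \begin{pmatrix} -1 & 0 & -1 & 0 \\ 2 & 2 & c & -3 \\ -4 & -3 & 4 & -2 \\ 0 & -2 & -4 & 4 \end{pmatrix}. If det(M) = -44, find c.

Expanding along the column containing c, det(M) is linear in c: det(M) = (-16)·c + (68).
Set (-16)·c + (68) = -44  ⇒  (-16)·c = -112  ⇒  c = 7.

c = 7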